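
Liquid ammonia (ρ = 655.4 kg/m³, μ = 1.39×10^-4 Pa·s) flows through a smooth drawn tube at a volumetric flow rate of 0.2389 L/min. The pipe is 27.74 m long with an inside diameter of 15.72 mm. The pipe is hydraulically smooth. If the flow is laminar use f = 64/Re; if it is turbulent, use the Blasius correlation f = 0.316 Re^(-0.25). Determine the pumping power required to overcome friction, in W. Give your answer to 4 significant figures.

Q = 0.2389 L/min = 0.2389/60000 = 3.982e-06 m³/s.
Cross-sectional area A = πD²/4 = π(0.01572)²/4 = 0.0001941 m²; mean velocity V = Q/A = 3.982e-06/0.0001941 = 0.02051 m/s.
Reynolds number Re = ρVD/μ = 655.4 · 0.02051 · 0.01572 / 0.000139 = 1521.
Re < 2300 → laminar flow, so f = 64/Re = 64/1521 = 0.04209 (the turbulent correlation is not needed).
Darcy-Weisbach: ΔP = f(L/D)(ρV²/2) = 0.04209·(27.74/0.01572)·(655.4·0.02051²/2) = 0.04209·1765·0.1379 = 10.24 Pa.
Pumping power P = QΔP = 3.982e-06·10.24 = 4.0785×10^-5 W = 4.079×10^-5 W.

P ≈ 4.079×10^-5 W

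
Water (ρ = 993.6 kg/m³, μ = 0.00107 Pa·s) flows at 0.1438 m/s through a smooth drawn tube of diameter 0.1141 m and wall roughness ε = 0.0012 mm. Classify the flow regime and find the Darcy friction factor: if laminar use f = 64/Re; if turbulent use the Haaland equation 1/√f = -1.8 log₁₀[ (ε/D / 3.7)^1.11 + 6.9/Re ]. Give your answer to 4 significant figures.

f ≈ 0.02761

Re = ρVD/μ = 993.6·0.1438·0.1141/0.00107 = 1.524e+04.
Re > 4000 → turbulent. ε/D = 1.2e-06/0.1141 = 1.05e-05; Haaland: 1/√f = -1.8 log₁₀[6.98e-07 + 0.000453] = 6.018, so f = 0.02761.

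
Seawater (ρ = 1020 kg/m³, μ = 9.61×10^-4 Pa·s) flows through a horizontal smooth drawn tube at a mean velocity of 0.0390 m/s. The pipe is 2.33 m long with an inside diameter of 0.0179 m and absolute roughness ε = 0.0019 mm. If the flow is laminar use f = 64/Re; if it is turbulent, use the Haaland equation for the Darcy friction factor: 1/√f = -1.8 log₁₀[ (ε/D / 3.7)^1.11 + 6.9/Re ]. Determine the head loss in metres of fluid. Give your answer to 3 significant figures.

h_f ≈ 8.72×10^-4 m

Reynolds number Re = ρVD/μ = 1020 · 0.039 · 0.0179 / 0.000961 = 741.
Re < 2300 → laminar flow, so f = 64/Re = 64/741 = 0.08637 (the turbulent correlation is not needed).
Darcy-Weisbach: ΔP = f(L/D)(ρV²/2) = 0.08637·(2.33/0.0179)·(1020·0.039²/2) = 0.08637·130.2·0.7757 = 8.721 Pa.
Head loss h_f = ΔP/(ρg) = 8.721/(1020·9.81) = 8.72×10^-4 m.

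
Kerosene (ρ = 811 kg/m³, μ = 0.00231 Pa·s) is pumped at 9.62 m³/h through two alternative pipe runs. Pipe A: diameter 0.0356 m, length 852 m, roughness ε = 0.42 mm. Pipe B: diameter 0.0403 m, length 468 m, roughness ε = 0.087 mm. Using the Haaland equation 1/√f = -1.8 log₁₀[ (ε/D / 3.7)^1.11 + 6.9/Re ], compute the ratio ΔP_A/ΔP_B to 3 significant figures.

Pipe A: V = Q/A = 0.002672/0.0009954 = 2.685 m/s; Re = 3.355e+04; ε/D = 0.0118; Haaland → f = 0.04168; ΔP_A = f(L/D)(ρV²/2) = 2.915e+06 Pa.
Pipe B: V = Q/A = 0.002672/0.001276 = 2.095 m/s; Re = 2.964e+04; ε/D = 0.00216; Haaland → f = 0.02817; ΔP_B = f(L/D)(ρV²/2) = 5.823e+05 Pa.
ΔP_A/ΔP_B = 2.915e+06/5.823e+05 = 5.01.

ΔP_A/ΔP_B ≈ 5.01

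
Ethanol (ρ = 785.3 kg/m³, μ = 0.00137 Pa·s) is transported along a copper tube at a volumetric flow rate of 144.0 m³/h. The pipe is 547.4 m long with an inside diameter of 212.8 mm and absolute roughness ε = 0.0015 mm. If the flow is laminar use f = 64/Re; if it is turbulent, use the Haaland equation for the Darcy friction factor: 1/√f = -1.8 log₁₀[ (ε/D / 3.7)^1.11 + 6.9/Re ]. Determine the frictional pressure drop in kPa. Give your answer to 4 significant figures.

Q = 144.0 m³/h = 144.0/3600 = 0.04 m³/s.
Cross-sectional area A = πD²/4 = π(0.2128)²/4 = 0.03557 m²; mean velocity V = Q/A = 0.04/0.03557 = 1.125 m/s.
Reynolds number Re = ρVD/μ = 785.3 · 1.125 · 0.2128 / 0.00137 = 1.372e+05.
Re > 4000 → turbulent. Relative roughness ε/D = 1.5e-06/0.2128 = 7.05e-06. Haaland: 1/√f = -1.8 log₁₀[(7.05e-06/3.7)^1.11 + 6.9/1.372e+05] = -1.8 log₁₀[4.47e-07 + 5.03e-05] = 7.73, so f = 0.01673.
Darcy-Weisbach: ΔP = f(L/D)(ρV²/2) = 0.01673·(547.4/0.2128)·(785.3·1.125²/2) = 0.01673·2572·496.7 = 2.138e+04 Pa.
ΔP = 2.138e+04 Pa = 21.38 kPa.

ΔP ≈ 21.38 kPa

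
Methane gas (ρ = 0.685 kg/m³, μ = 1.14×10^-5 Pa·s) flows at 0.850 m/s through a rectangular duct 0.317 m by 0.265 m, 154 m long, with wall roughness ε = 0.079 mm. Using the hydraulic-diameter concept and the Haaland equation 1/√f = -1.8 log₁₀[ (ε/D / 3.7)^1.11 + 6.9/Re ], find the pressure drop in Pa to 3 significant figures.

Hydraulic diameter D_h = 4A/P = 4·(0.317·0.265)/(2·(0.317+0.265)) = 0.336/1.164 = 0.2887 m.
Re = ρVD_h/μ = 0.685·0.85·0.2887/1.14e-05 = 1.474e+04.
ε/D_h = 7.9e-05/0.2887 = 0.000274; Haaland gives 1/√f = -1.8 log₁₀[2.6e-05+0.000468] = 5.951, so f = 0.02823.
ΔP = f(L/D_h)(ρV²/2) = 0.02823·154/0.2887·0.2475 = 3.727 Pa.

ΔP ≈ 3.73 Pa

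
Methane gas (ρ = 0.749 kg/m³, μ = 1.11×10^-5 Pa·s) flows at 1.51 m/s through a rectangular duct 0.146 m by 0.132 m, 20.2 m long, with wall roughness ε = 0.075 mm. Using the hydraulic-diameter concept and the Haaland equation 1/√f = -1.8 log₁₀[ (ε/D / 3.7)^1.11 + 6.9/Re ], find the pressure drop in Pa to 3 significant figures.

Hydraulic diameter D_h = 4A/P = 4·(0.146·0.132)/(2·(0.146+0.132)) = 0.07709/0.556 = 0.1386 m.
Re = ρVD_h/μ = 0.749·1.51·0.1386/1.11e-05 = 1.413e+04.
ε/D_h = 7.5e-05/0.1386 = 0.000541; Haaland gives 1/√f = -1.8 log₁₀[5.53e-05+0.000488] = 5.876, so f = 0.02896.
ΔP = f(L/D_h)(ρV²/2) = 0.02896·20.2/0.1386·0.8539 = 3.603 Pa.

ΔP ≈ 3.60 Pa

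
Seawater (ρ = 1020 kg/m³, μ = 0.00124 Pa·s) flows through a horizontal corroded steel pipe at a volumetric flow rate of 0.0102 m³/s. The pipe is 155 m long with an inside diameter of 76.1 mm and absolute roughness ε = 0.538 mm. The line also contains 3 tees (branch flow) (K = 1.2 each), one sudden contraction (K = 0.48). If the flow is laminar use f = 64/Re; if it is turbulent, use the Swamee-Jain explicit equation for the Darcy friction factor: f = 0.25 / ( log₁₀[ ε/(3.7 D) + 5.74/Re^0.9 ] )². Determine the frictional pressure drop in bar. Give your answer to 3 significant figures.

Cross-sectional area A = πD²/4 = π(0.0761)²/4 = 0.004548 m²; mean velocity V = Q/A = 0.0102/0.004548 = 2.243 m/s.
Reynolds number Re = ρVD/μ = 1020 · 2.243 · 0.0761 / 0.00124 = 1.404e+05.
Re > 4000 → turbulent. Relative roughness ε/D = 0.000538/0.0761 = 0.00707. Swamee-Jain: f = 0.25/(log₁₀[0.00707/3.7 + 5.74/1.404e+05^0.9])² = 0.25/(log₁₀[0.00191 + 0.000134])² = 0.25/(-2.689)² = 0.03456.
Total minor-loss coefficient ΣK = 3·1.2 + 1·0.48 = 4.08.
ΔP = [f·L/D + ΣK]·(ρV²/2) = [0.03456·155/0.0761 + 4.08]·(1020·2.243²/2) = [70.4 + 4.08]·2565 = 1.91e+05 Pa.
ΔP = 1.91e+05 Pa = 1.91 bar.

ΔP ≈ 1.91 bar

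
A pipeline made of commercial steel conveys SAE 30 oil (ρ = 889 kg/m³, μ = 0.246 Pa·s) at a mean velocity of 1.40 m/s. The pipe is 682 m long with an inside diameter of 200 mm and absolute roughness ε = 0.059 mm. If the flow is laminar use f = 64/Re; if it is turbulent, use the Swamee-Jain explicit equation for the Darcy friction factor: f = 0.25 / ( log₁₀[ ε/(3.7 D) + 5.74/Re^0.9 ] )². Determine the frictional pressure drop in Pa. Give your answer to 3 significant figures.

Reynolds number Re = ρVD/μ = 889 · 1.4 · 0.2 / 0.246 = 1012.
Re < 2300 → laminar flow, so f = 64/Re = 64/1012 = 0.06325 (the turbulent correlation is not needed).
Darcy-Weisbach: ΔP = f(L/D)(ρV²/2) = 0.06325·(682/0.2)·(889·1.4²/2) = 0.06325·3410·871.2 = 1.879e+05 Pa.

ΔP ≈ 188000 Pa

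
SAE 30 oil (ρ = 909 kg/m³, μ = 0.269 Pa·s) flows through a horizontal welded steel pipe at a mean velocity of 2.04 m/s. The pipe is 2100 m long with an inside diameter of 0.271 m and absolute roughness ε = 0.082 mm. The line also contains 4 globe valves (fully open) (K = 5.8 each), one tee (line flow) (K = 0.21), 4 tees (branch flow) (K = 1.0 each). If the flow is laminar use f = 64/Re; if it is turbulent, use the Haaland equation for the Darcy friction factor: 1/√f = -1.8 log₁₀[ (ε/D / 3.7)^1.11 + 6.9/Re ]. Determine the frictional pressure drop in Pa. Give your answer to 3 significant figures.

ΔP ≈ 554000 Pa

Reynolds number Re = ρVD/μ = 909 · 2.04 · 0.271 / 0.269 = 1868.
Re < 2300 → laminar flow, so f = 64/Re = 64/1868 = 0.03426 (the turbulent correlation is not needed).
Total minor-loss coefficient ΣK = 4·5.8 + 1·0.21 + 4·1 = 27.4.
ΔP = [f·L/D + ΣK]·(ρV²/2) = [0.03426·2100/0.271 + 27.4]·(909·2.04²/2) = [265.5 + 27.4]·1891 = 5.54e+05 Pa.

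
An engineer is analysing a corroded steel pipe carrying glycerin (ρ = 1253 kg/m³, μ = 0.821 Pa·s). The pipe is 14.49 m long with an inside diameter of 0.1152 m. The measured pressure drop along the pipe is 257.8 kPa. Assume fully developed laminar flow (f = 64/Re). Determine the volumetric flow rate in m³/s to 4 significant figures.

Q ≈ 0.09367 m³/s

For laminar flow, f = 64/Re with Re = ρVD/μ, so Darcy-Weisbach reduces to ΔP = 32μLV/D². Solving for V: V = ΔP·D²/(32μL) = 2.578e+05·(0.1152)²/(32·0.821·14.49) = 8.987 m/s.
Check: Re = ρVD/μ = 1253·8.987·0.1152/0.821 = 1580 < 2300, so the laminar assumption holds.
Q = V·A = 8.987·(π/4·0.1152²) = 0.09367 m³/s = 0.09367 m³/s.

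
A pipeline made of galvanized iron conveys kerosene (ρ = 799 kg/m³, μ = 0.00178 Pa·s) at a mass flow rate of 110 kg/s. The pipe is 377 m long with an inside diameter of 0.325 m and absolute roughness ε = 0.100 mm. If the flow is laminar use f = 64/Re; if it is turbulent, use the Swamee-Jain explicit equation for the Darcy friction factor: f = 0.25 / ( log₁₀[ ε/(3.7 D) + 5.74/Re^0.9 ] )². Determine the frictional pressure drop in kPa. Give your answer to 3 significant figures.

A = πD²/4 = π(0.325)²/4 = 0.08296 m²; mean velocity V = ṁ/(ρA) = 110/(799 · 0.08296) = 1.66 m/s.
Reynolds number Re = ρVD/μ = 799 · 1.66 · 0.325 / 0.00178 = 2.421e+05.
Re > 4000 → turbulent. Relative roughness ε/D = 0.0001/0.325 = 0.000308. Swamee-Jain: f = 0.25/(log₁₀[0.000308/3.7 + 5.74/2.421e+05^0.9])² = 0.25/(log₁₀[8.32e-05 + 8.19e-05])² = 0.25/(-3.782)² = 0.01748.
Darcy-Weisbach: ΔP = f(L/D)(ρV²/2) = 0.01748·(377/0.325)·(799·1.66²/2) = 0.01748·1160·1100 = 2.23e+04 Pa.
ΔP = 2.23e+04 Pa = 22.3 kPa.

ΔP ≈ 22.3 kPa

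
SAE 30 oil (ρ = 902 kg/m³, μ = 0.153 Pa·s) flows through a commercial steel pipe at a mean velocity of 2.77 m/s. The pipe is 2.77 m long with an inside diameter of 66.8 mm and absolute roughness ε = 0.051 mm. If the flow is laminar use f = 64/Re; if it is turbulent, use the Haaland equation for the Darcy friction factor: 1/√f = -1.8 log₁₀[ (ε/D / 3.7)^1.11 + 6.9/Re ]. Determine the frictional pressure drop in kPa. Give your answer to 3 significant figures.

Reynolds number Re = ρVD/μ = 902 · 2.77 · 0.0668 / 0.153 = 1091.
Re < 2300 → laminar flow, so f = 64/Re = 64/1091 = 0.05867 (the turbulent correlation is not needed).
Darcy-Weisbach: ΔP = f(L/D)(ρV²/2) = 0.05867·(2.77/0.0668)·(902·2.77²/2) = 0.05867·41.47·3460 = 8419 Pa.
ΔP = 8419 Pa = 8.42 kPa.

ΔP ≈ 8.42 kPa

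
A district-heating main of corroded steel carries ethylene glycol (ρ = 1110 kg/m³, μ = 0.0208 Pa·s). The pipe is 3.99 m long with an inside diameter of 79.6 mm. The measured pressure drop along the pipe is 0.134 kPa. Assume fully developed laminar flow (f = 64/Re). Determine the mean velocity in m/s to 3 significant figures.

For laminar flow, f = 64/Re with Re = ρVD/μ, so Darcy-Weisbach reduces to ΔP = 32μLV/D². Solving for V: V = ΔP·D²/(32μL) = 134·(0.0796)²/(32·0.0208·3.99) = 0.3197 m/s.
Check: Re = ρVD/μ = 1110·0.3197·0.0796/0.0208 = 1358 < 2300, so the laminar assumption holds.

V ≈ 0.320 m/s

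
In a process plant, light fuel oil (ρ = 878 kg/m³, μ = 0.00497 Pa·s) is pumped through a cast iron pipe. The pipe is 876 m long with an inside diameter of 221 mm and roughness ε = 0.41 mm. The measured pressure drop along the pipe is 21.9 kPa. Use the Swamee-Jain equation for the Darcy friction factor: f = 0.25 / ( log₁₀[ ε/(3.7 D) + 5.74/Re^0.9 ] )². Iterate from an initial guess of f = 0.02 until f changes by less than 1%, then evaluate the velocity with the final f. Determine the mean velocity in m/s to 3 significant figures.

V ≈ 0.663 m/s

Rearranging Darcy-Weisbach: V = √(2·ΔP·D/(f·L·ρ)). With ε/D = 0.00041/0.221 = 0.00186, iterate starting from f = 0.02:
  f = 0.02 → V = √(2·2.19e+04·0.221/(0.02·876·878)) = 0.7933 m/s; Re = ρVD/μ = 3.097e+04; f → 0.02796
  f = 0.02796 → V = 0.6709 m/s; Re = 2.619e+04; f → 0.02862
  f = 0.02862 → V = 0.6632 m/s; Re = 2.589e+04; f → 0.02867
Converged (Δf/f < 1%). With the final f = 0.02867: V = √(2·2.19e+04·0.221/(0.02867·876·878)) = 0.6626 m/s.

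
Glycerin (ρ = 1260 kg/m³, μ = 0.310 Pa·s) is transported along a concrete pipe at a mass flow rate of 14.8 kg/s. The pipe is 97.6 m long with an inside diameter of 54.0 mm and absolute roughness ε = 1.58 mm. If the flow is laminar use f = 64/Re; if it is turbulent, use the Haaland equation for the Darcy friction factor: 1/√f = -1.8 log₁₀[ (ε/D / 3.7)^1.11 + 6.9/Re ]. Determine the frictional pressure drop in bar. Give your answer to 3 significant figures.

A = πD²/4 = π(0.054)²/4 = 0.00229 m²; mean velocity V = ṁ/(ρA) = 14.8/(1260 · 0.00229) = 5.129 m/s.
Reynolds number Re = ρVD/μ = 1260 · 5.129 · 0.054 / 0.31 = 1126.
Re < 2300 → laminar flow, so f = 64/Re = 64/1126 = 0.05685 (the turbulent correlation is not needed).
Darcy-Weisbach: ΔP = f(L/D)(ρV²/2) = 0.05685·(97.6/0.054)·(1260·5.129²/2) = 0.05685·1807·1.657e+04 = 1.703e+06 Pa.
ΔP = 1.703e+06 Pa = 17.0 bar.

ΔP ≈ 17.0 bar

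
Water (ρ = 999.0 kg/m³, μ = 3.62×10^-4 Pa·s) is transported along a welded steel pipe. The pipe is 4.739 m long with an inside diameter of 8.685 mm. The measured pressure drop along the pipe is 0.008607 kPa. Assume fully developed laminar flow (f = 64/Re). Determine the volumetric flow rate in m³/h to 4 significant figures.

Q ≈ 0.002522 m³/h

For laminar flow, f = 64/Re with Re = ρVD/μ, so Darcy-Weisbach reduces to ΔP = 32μLV/D². Solving for V: V = ΔP·D²/(32μL) = 8.607·(0.008685)²/(32·0.000362·4.739) = 0.01183 m/s.
Check: Re = ρVD/μ = 999·0.01183·0.008685/0.000362 = 283.4 < 2300, so the laminar assumption holds.
Q = V·A = 0.01183·(π/4·0.008685²) = 7.006e-07 m³/s = 0.002522 m³/h.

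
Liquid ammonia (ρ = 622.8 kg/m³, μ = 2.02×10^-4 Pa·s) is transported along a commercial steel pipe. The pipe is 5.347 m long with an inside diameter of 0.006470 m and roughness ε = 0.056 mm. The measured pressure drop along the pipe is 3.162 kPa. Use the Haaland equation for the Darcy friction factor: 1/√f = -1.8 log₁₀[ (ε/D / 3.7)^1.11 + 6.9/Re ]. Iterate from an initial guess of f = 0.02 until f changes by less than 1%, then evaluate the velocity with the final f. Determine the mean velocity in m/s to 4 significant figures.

V ≈ 0.5460 m/s

Rearranging Darcy-Weisbach: V = √(2·ΔP·D/(f·L·ρ)). With ε/D = 5.6e-05/0.00647 = 0.00866, iterate starting from f = 0.02:
  f = 0.02 → V = √(2·3162·0.00647/(0.02·5.347·622.8)) = 0.7838 m/s; Re = ρVD/μ = 1.564e+04; f → 0.03981
  f = 0.03981 → V = 0.5556 m/s; Re = 1.108e+04; f → 0.04114
  f = 0.04114 → V = 0.5465 m/s; Re = 1.09e+04; f → 0.04122
Converged (Δf/f < 1%). With the final f = 0.04122: V = √(2·3162·0.00647/(0.04122·5.347·622.8)) = 0.546 m/s.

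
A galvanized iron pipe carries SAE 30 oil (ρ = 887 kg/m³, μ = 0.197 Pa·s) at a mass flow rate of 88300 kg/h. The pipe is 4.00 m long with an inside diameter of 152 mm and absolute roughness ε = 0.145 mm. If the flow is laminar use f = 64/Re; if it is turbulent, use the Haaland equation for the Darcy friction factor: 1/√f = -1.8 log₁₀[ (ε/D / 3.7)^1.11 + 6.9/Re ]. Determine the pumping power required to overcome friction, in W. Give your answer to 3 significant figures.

ṁ = 88300 kg/h = 88300/3600 = 24.53 kg/s.
A = πD²/4 = π(0.152)²/4 = 0.01815 m²; mean velocity V = ṁ/(ρA) = 24.53/(887 · 0.01815) = 1.524 m/s.
Reynolds number Re = ρVD/μ = 887 · 1.524 · 0.152 / 0.197 = 1043.
Re < 2300 → laminar flow, so f = 64/Re = 64/1043 = 0.06137 (the turbulent correlation is not needed).
Darcy-Weisbach: ΔP = f(L/D)(ρV²/2) = 0.06137·(4/0.152)·(887·1.524²/2) = 0.06137·26.32·1030 = 1663 Pa.
Q = ṁ/ρ = 24.53/887 = 0.02765 m³/s.
Pumping power P = QΔP = 0.02765·1663 = 45.99 W = 46.0 W.

P ≈ 46.0 W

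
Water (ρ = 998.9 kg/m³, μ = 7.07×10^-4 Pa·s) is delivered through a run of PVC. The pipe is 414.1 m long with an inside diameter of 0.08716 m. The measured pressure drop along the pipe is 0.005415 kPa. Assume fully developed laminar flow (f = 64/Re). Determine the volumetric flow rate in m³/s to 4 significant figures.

For laminar flow, f = 64/Re with Re = ρVD/μ, so Darcy-Weisbach reduces to ΔP = 32μLV/D². Solving for V: V = ΔP·D²/(32μL) = 5.415·(0.08716)²/(32·0.000707·414.1) = 0.004391 m/s.
Check: Re = ρVD/μ = 998.9·0.004391·0.08716/0.000707 = 540.7 < 2300, so the laminar assumption holds.
Q = V·A = 0.004391·(π/4·0.08716²) = 2.62e-05 m³/s = 2.620×10^-5 m³/s.

Q ≈ 2.620×10^-5 m³/s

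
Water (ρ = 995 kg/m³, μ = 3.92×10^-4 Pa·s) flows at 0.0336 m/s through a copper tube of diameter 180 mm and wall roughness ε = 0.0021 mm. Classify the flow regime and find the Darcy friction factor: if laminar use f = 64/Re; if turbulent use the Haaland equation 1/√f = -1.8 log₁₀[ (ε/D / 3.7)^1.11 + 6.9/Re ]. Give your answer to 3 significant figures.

Re = ρVD/μ = 995·0.0336·0.18/0.000392 = 1.535e+04.
Re > 4000 → turbulent. ε/D = 2.1e-06/0.18 = 1.17e-05; Haaland: 1/√f = -1.8 log₁₀[7.83e-07 + 0.000449] = 6.024, so f = 0.02756.

f ≈ 0.0276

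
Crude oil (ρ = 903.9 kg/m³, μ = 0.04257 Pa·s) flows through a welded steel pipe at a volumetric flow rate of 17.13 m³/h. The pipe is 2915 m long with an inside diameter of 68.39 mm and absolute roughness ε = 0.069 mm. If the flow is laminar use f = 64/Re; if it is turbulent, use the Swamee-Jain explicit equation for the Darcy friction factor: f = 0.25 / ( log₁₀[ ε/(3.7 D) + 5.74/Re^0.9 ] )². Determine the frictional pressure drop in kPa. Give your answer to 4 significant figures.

Q = 17.13 m³/h = 17.13/3600 = 0.004758 m³/s.
Cross-sectional area A = πD²/4 = π(0.06839)²/4 = 0.003673 m²; mean velocity V = Q/A = 0.004758/0.003673 = 1.295 m/s.
Reynolds number Re = ρVD/μ = 903.9 · 1.295 · 0.06839 / 0.0426 = 1881.
Re < 2300 → laminar flow, so f = 64/Re = 64/1881 = 0.03402 (the turbulent correlation is not needed).
Darcy-Weisbach: ΔP = f(L/D)(ρV²/2) = 0.03402·(2915/0.06839)·(903.9·1.295²/2) = 0.03402·4.262e+04·758.3 = 1.1e+06 Pa.
ΔP = 1.1e+06 Pa = 1100 kPa.

ΔP ≈ 1100 kPa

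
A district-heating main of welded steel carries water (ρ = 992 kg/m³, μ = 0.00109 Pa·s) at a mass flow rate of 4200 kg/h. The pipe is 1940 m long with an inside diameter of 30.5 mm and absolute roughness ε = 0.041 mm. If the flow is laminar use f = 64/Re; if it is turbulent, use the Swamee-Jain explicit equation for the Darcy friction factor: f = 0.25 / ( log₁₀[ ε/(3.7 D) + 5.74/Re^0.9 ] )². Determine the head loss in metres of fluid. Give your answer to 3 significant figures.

h_f ≈ 214 m

ṁ = 4200 kg/h = 4200/3600 = 1.167 kg/s.
A = πD²/4 = π(0.0305)²/4 = 0.0007306 m²; mean velocity V = ṁ/(ρA) = 1.167/(992 · 0.0007306) = 1.61 m/s.
Reynolds number Re = ρVD/μ = 992 · 1.61 · 0.0305 / 0.00109 = 4.468e+04.
Re > 4000 → turbulent. Relative roughness ε/D = 4.1e-05/0.0305 = 0.00134. Swamee-Jain: f = 0.25/(log₁₀[0.00134/3.7 + 5.74/4.468e+04^0.9])² = 0.25/(log₁₀[0.000363 + 0.000375])² = 0.25/(-3.132)² = 0.02549.
Darcy-Weisbach: ΔP = f(L/D)(ρV²/2) = 0.02549·(1940/0.0305)·(992·1.61²/2) = 0.02549·6.361e+04·1285 = 2.084e+06 Pa.
Head loss h_f = ΔP/(ρg) = 2.084e+06/(992·9.81) = 214 m.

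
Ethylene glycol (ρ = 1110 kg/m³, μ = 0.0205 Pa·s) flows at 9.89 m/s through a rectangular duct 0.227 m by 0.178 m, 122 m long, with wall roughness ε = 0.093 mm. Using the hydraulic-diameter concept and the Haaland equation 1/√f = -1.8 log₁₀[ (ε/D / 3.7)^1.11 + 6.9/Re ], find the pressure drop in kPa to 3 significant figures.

Hydraulic diameter D_h = 4A/P = 4·(0.227·0.178)/(2·(0.227+0.178)) = 0.1616/0.81 = 0.1995 m.
Re = ρVD_h/μ = 1110·9.89·0.1995/0.0205 = 1.069e+05.
ε/D_h = 9.3e-05/0.1995 = 0.000466; Haaland gives 1/√f = -1.8 log₁₀[4.69e-05+6.46e-05] = 7.115, so f = 0.01975.
ΔP = f(L/D_h)(ρV²/2) = 0.01975·122/0.1995·5.429e+04 = 6.557e+05 Pa.
ΔP = 656 kPa.

ΔP ≈ 656 kPa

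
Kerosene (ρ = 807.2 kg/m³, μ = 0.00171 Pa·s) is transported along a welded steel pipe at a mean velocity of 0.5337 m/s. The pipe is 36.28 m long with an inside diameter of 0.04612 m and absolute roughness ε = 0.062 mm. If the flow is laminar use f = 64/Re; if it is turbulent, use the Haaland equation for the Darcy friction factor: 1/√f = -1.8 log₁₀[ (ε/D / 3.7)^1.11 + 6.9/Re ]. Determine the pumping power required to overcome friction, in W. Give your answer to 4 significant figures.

Reynolds number Re = ρVD/μ = 807.2 · 0.5337 · 0.04612 / 0.00171 = 1.162e+04.
Re > 4000 → turbulent. Relative roughness ε/D = 6.2e-05/0.04612 = 0.00134. Haaland: 1/√f = -1.8 log₁₀[(0.00134/3.7)^1.11 + 6.9/1.162e+04] = -1.8 log₁₀[0.000152 + 0.000594] = 5.629, so f = 0.03156.
Darcy-Weisbach: ΔP = f(L/D)(ρV²/2) = 0.03156·(36.28/0.04612)·(807.2·0.5337²/2) = 0.03156·786.6·115 = 2854 Pa.
Q = V·A = 0.5337·0.001671 = 0.0008916 m³/s.
Pumping power P = QΔP = 0.0008916·2854 = 2.5445 W = 2.544 W.

P ≈ 2.544 W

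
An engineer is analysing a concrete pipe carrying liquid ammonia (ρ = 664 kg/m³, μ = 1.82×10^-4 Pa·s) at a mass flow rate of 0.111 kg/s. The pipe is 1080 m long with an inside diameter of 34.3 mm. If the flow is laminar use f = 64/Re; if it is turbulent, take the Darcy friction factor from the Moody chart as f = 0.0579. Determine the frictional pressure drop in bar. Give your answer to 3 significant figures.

ΔP ≈ 0.198 bar

A = πD²/4 = π(0.0343)²/4 = 0.000924 m²; mean velocity V = ṁ/(ρA) = 0.111/(664 · 0.000924) = 0.1809 m/s.
Reynolds number Re = ρVD/μ = 664 · 0.1809 · 0.0343 / 0.000182 = 2.264e+04.
Re > 4000 → turbulent; use the Moody-chart value f = 0.0579.
Darcy-Weisbach: ΔP = f(L/D)(ρV²/2) = 0.0579·(1080/0.0343)·(664·0.1809²/2) = 0.0579·3.149e+04·10.87 = 1.981e+04 Pa.
ΔP = 1.981e+04 Pa = 0.198 bar.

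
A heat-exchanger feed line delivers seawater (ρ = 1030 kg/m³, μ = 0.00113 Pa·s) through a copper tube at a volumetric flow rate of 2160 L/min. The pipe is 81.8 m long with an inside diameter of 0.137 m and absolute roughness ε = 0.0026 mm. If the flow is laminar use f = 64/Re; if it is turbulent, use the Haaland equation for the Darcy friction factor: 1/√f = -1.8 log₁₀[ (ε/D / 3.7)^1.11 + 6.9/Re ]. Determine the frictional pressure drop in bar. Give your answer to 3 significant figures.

Q = 2160 L/min = 2160/60000 = 0.036 m³/s.
Cross-sectional area A = πD²/4 = π(0.137)²/4 = 0.01474 m²; mean velocity V = Q/A = 0.036/0.01474 = 2.442 m/s.
Reynolds number Re = ρVD/μ = 1030 · 2.442 · 0.137 / 0.00113 = 3.05e+05.
Re > 4000 → turbulent. Relative roughness ε/D = 2.6e-06/0.137 = 1.9e-05. Haaland: 1/√f = -1.8 log₁₀[(1.9e-05/3.7)^1.11 + 6.9/3.05e+05] = -1.8 log₁₀[1.34e-06 + 2.26e-05] = 8.317, so f = 0.01446.
Darcy-Weisbach: ΔP = f(L/D)(ρV²/2) = 0.01446·(81.8/0.137)·(1030·2.442²/2) = 0.01446·597.1·3071 = 2.651e+04 Pa.
ΔP = 2.651e+04 Pa = 0.265 bar.

ΔP ≈ 0.265 bar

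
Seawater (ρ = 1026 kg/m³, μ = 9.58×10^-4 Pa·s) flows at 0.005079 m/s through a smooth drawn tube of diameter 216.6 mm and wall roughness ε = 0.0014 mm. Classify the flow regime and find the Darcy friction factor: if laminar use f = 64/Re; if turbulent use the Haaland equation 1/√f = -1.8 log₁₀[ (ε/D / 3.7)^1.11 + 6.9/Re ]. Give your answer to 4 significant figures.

f ≈ 0.05432

Re = ρVD/μ = 1026·0.005079·0.2166/0.000958 = 1178.
Re < 2300 → laminar, so f = 64/Re = 0.05432 (roughness is irrelevant in laminar flow).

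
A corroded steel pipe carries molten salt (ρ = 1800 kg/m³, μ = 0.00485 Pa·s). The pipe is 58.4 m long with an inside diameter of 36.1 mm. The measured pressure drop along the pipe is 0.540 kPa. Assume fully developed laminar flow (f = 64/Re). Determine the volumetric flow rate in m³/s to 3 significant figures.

Q ≈ 7.95×10^-5 m³/s

For laminar flow, f = 64/Re with Re = ρVD/μ, so Darcy-Weisbach reduces to ΔP = 32μLV/D². Solving for V: V = ΔP·D²/(32μL) = 540·(0.0361)²/(32·0.00485·58.4) = 0.07764 m/s.
Check: Re = ρVD/μ = 1800·0.07764·0.0361/0.00485 = 1040 < 2300, so the laminar assumption holds.
Q = V·A = 0.07764·(π/4·0.0361²) = 7.947e-05 m³/s = 7.95×10^-5 m³/s.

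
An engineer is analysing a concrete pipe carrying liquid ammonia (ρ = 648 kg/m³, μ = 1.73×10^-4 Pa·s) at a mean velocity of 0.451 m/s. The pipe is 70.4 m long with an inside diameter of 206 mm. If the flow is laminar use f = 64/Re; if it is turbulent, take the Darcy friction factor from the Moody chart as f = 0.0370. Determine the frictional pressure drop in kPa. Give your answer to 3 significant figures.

ΔP ≈ 0.833 kPa

Reynolds number Re = ρVD/μ = 648 · 0.451 · 0.206 / 0.000173 = 3.48e+05.
Re > 4000 → turbulent; use the Moody-chart value f = 0.0370.
Darcy-Weisbach: ΔP = f(L/D)(ρV²/2) = 0.037·(70.4/0.206)·(648·0.451²/2) = 0.037·341.7·65.9 = 833.3 Pa.
ΔP = 833.3 Pa = 0.833 kPa.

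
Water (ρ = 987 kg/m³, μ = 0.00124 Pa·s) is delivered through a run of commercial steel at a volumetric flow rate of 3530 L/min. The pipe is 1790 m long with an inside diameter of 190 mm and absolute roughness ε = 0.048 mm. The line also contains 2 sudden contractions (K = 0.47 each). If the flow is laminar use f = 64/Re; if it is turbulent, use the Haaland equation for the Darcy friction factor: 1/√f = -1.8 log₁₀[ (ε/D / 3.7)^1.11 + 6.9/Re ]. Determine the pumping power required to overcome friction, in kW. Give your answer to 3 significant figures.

P ≈ 19.4 kW

Q = 3530 L/min = 3530/60000 = 0.05883 m³/s.
Cross-sectional area A = πD²/4 = π(0.19)²/4 = 0.02835 m²; mean velocity V = Q/A = 0.05883/0.02835 = 2.075 m/s.
Reynolds number Re = ρVD/μ = 987 · 2.075 · 0.19 / 0.00124 = 3.138e+05.
Re > 4000 → turbulent. Relative roughness ε/D = 4.8e-05/0.19 = 0.000253. Haaland: 1/√f = -1.8 log₁₀[(0.000253/3.7)^1.11 + 6.9/3.138e+05] = -1.8 log₁₀[2.38e-05 + 2.2e-05] = 7.811, so f = 0.01639.
Total minor-loss coefficient ΣK = 2·0.47 = 0.94.
ΔP = [f·L/D + ΣK]·(ρV²/2) = [0.01639·1790/0.19 + 0.94]·(987·2.075²/2) = [154.4 + 0.94]·2125 = 3.301e+05 Pa.
Pumping power P = QΔP = 0.05883·3.301e+05 = 19420 W = 19.4 kW.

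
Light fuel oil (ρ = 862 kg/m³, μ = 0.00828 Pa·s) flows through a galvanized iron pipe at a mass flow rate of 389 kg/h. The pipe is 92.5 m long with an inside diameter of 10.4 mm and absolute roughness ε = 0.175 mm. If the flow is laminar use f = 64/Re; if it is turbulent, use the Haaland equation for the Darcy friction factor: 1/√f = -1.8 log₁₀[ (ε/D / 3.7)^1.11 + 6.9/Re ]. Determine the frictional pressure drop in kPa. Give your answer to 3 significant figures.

ΔP ≈ 334 kPa

ṁ = 389 kg/h = 389/3600 = 0.1081 kg/s.
A = πD²/4 = π(0.0104)²/4 = 8.495e-05 m²; mean velocity V = ṁ/(ρA) = 0.1081/(862 · 8.495e-05) = 1.476 m/s.
Reynolds number Re = ρVD/μ = 862 · 1.476 · 0.0104 / 0.00828 = 1598.
Re < 2300 → laminar flow, so f = 64/Re = 64/1598 = 0.04006 (the turbulent correlation is not needed).
Darcy-Weisbach: ΔP = f(L/D)(ρV²/2) = 0.04006·(92.5/0.0104)·(862·1.476²/2) = 0.04006·8894·938.5 = 3.344e+05 Pa.
ΔP = 3.344e+05 Pa = 334 kPa.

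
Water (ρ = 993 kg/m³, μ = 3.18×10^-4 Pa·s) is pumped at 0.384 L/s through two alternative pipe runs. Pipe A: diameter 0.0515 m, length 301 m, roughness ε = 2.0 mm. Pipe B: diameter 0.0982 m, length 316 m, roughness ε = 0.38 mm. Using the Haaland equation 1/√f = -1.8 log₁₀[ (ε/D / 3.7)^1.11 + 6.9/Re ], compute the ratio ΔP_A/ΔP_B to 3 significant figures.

ΔP_A/ΔP_B ≈ 46.3

Pipe A: V = Q/A = 0.000384/0.002083 = 0.1843 m/s; Re = 2.965e+04; ε/D = 0.0388; Haaland → f = 0.06488; ΔP_A = f(L/D)(ρV²/2) = 6398 Pa.
Pipe B: V = Q/A = 0.000384/0.007574 = 0.0507 m/s; Re = 1.555e+04; ε/D = 0.00387; Haaland → f = 0.03364; ΔP_B = f(L/D)(ρV²/2) = 138.2 Pa.
ΔP_A/ΔP_B = 6398/138.2 = 46.3.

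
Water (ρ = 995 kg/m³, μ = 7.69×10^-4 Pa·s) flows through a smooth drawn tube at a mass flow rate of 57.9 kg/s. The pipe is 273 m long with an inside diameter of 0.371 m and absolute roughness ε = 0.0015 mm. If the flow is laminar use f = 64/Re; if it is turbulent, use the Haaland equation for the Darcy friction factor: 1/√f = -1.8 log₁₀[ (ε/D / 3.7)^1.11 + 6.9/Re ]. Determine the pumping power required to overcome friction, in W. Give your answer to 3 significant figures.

A = πD²/4 = π(0.371)²/4 = 0.1081 m²; mean velocity V = ṁ/(ρA) = 57.9/(995 · 0.1081) = 0.5383 m/s.
Reynolds number Re = ρVD/μ = 995 · 0.5383 · 0.371 / 0.000769 = 2.584e+05.
Re > 4000 → turbulent. Relative roughness ε/D = 1.5e-06/0.371 = 4.04e-06. Haaland: 1/√f = -1.8 log₁₀[(4.04e-06/3.7)^1.11 + 6.9/2.584e+05] = -1.8 log₁₀[2.41e-07 + 2.67e-05] = 8.225, so f = 0.01478.
Darcy-Weisbach: ΔP = f(L/D)(ρV²/2) = 0.01478·(273/0.371)·(995·0.5383²/2) = 0.01478·735.8·144.2 = 1568 Pa.
Q = ṁ/ρ = 57.9/995 = 0.05819 m³/s.
Pumping power P = QΔP = 0.05819·1568 = 91.24 W = 91.2 W.

P ≈ 91.2 W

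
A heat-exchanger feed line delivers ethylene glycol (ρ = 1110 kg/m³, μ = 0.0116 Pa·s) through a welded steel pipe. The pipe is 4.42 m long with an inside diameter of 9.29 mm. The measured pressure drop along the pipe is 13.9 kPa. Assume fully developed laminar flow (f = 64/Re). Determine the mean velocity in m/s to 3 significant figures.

V ≈ 0.731 m/s

For laminar flow, f = 64/Re with Re = ρVD/μ, so Darcy-Weisbach reduces to ΔP = 32μLV/D². Solving for V: V = ΔP·D²/(32μL) = 1.39e+04·(0.00929)²/(32·0.0116·4.42) = 0.7312 m/s.
Check: Re = ρVD/μ = 1110·0.7312·0.00929/0.0116 = 650 < 2300, so the laminar assumption holds.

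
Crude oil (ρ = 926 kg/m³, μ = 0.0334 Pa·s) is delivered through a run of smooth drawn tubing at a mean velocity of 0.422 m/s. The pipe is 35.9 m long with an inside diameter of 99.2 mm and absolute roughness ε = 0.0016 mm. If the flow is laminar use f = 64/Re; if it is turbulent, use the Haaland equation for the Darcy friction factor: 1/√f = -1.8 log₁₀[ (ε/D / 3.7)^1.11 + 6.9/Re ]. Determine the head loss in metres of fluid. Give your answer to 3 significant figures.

h_f ≈ 0.181 m

Reynolds number Re = ρVD/μ = 926 · 0.422 · 0.0992 / 0.0334 = 1161.
Re < 2300 → laminar flow, so f = 64/Re = 64/1161 = 0.05514 (the turbulent correlation is not needed).
Darcy-Weisbach: ΔP = f(L/D)(ρV²/2) = 0.05514·(35.9/0.0992)·(926·0.422²/2) = 0.05514·361.9·82.45 = 1645 Pa.
Head loss h_f = ΔP/(ρg) = 1645/(926·9.81) = 0.181 m.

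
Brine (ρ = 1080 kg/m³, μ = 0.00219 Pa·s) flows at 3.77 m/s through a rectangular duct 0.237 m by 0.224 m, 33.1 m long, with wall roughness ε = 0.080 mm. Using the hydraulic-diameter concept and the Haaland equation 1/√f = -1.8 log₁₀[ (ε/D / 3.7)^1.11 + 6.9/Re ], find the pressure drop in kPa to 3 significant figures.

Hydraulic diameter D_h = 4A/P = 4·(0.237·0.224)/(2·(0.237+0.224)) = 0.2124/0.922 = 0.2303 m.
Re = ρVD_h/μ = 1080·3.77·0.2303/0.00219 = 4.282e+05.
ε/D_h = 8e-05/0.2303 = 0.000347; Haaland gives 1/√f = -1.8 log₁₀[3.38e-05+1.61e-05] = 7.742, so f = 0.01668.
ΔP = f(L/D_h)(ρV²/2) = 0.01668·33.1/0.2303·7675 = 1.84e+04 Pa.
ΔP = 18.4 kPa.

ΔP ≈ 18.4 kPa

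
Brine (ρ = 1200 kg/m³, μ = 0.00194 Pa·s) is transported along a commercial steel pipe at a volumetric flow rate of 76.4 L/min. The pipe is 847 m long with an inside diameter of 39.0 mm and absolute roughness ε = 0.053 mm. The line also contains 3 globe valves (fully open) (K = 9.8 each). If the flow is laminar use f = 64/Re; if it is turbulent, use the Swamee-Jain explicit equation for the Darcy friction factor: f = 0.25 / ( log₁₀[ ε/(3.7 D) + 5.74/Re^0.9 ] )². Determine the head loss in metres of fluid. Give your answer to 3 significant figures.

h_f ≈ 36.5 m

Q = 76.4 L/min = 76.4/60000 = 0.001273 m³/s.
Cross-sectional area A = πD²/4 = π(0.039)²/4 = 0.001195 m²; mean velocity V = Q/A = 0.001273/0.001195 = 1.066 m/s.
Reynolds number Re = ρVD/μ = 1200 · 1.066 · 0.039 / 0.00194 = 2.571e+04.
Re > 4000 → turbulent. Relative roughness ε/D = 5.3e-05/0.039 = 0.00136. Swamee-Jain: f = 0.25/(log₁₀[0.00136/3.7 + 5.74/2.571e+04^0.9])² = 0.25/(log₁₀[0.000367 + 0.000616])² = 0.25/(-3.007)² = 0.02764.
Total minor-loss coefficient ΣK = 3·9.8 = 29.4.
ΔP = [f·L/D + ΣK]·(ρV²/2) = [0.02764·847/0.039 + 29.4]·(1200·1.066²/2) = [600.4 + 29.4]·681.7 = 4.293e+05 Pa.
Head loss h_f = ΔP/(ρg) = 4.293e+05/(1200·9.81) = 36.5 m.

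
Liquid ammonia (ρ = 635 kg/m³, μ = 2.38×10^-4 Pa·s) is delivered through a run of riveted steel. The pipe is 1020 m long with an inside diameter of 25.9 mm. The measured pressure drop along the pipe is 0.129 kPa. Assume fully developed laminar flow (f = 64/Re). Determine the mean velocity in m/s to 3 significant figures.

For laminar flow, f = 64/Re with Re = ρVD/μ, so Darcy-Weisbach reduces to ΔP = 32μLV/D². Solving for V: V = ΔP·D²/(32μL) = 129·(0.0259)²/(32·0.000238·1020) = 0.01114 m/s.
Check: Re = ρVD/μ = 635·0.01114·0.0259/0.000238 = 769.8 < 2300, so the laminar assumption holds.

V ≈ 0.0111 m/s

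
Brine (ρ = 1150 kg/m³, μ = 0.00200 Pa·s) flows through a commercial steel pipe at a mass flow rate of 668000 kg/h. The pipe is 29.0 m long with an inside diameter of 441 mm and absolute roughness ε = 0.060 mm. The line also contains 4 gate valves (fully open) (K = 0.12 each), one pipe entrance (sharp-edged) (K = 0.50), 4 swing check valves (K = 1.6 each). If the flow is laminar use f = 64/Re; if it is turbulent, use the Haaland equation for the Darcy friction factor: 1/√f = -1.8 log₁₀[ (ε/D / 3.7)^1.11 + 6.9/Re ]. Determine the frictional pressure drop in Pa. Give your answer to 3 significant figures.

ΔP ≈ 5400 Pa

ṁ = 668000 kg/h = 668000/3600 = 185.6 kg/s.
A = πD²/4 = π(0.441)²/4 = 0.1527 m²; mean velocity V = ṁ/(ρA) = 185.6/(1150 · 0.1527) = 1.056 m/s.
Reynolds number Re = ρVD/μ = 1150 · 1.056 · 0.441 / 0.002 = 2.679e+05.
Re > 4000 → turbulent. Relative roughness ε/D = 6e-05/0.441 = 0.000136. Haaland: 1/√f = -1.8 log₁₀[(0.000136/3.7)^1.11 + 6.9/2.679e+05] = -1.8 log₁₀[1.2e-05 + 2.58e-05] = 7.962, so f = 0.01577.
Total minor-loss coefficient ΣK = 4·0.12 + 1·0.5 + 4·1.6 = 7.38.
ΔP = [f·L/D + ΣK]·(ρV²/2) = [0.01577·29/0.441 + 7.38]·(1150·1.056²/2) = [1.037 + 7.38]·641.6 = 5401 Pa.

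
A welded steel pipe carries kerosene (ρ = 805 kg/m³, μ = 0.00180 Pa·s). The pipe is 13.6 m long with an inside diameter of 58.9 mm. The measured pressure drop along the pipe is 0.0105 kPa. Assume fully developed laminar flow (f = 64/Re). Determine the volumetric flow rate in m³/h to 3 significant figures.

For laminar flow, f = 64/Re with Re = ρVD/μ, so Darcy-Weisbach reduces to ΔP = 32μLV/D². Solving for V: V = ΔP·D²/(32μL) = 10.5·(0.0589)²/(32·0.0018·13.6) = 0.0465 m/s.
Check: Re = ρVD/μ = 805·0.0465·0.0589/0.0018 = 1225 < 2300, so the laminar assumption holds.
Q = V·A = 0.0465·(π/4·0.0589²) = 0.0001267 m³/s = 0.456 m³/h.

Q ≈ 0.456 m³/h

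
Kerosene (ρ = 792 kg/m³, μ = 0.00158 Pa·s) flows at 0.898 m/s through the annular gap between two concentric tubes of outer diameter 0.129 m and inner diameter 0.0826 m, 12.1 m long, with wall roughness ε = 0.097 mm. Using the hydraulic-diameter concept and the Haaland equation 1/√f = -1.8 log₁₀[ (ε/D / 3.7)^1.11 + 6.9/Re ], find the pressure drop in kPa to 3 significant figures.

ΔP ≈ 2.45 kPa

Hydraulic diameter D_h = 4A/P = D_o - D_i = 0.129 - 0.0826 = 0.0464 m.
Re = ρVD_h/μ = 792·0.898·0.0464/0.00158 = 2.089e+04.
ε/D_h = 9.7e-05/0.0464 = 0.00209; Haaland gives 1/√f = -1.8 log₁₀[0.000248+0.00033] = 5.828, so f = 0.02944.
ΔP = f(L/D_h)(ρV²/2) = 0.02944·12.1/0.0464·319.3 = 2452 Pa.
ΔP = 2.45 kPa.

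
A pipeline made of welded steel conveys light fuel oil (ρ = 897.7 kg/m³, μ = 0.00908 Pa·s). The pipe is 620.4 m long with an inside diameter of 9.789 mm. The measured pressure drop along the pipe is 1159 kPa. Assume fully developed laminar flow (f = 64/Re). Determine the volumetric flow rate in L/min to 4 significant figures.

Q ≈ 2.782 L/min

For laminar flow, f = 64/Re with Re = ρVD/μ, so Darcy-Weisbach reduces to ΔP = 32μLV/D². Solving for V: V = ΔP·D²/(32μL) = 1.159e+06·(0.009789)²/(32·0.00908·620.4) = 0.6161 m/s.
Check: Re = ρVD/μ = 897.7·0.6161·0.009789/0.00908 = 596.3 < 2300, so the laminar assumption holds.
Q = V·A = 0.6161·(π/4·0.009789²) = 4.637e-05 m³/s = 2.782 L/min.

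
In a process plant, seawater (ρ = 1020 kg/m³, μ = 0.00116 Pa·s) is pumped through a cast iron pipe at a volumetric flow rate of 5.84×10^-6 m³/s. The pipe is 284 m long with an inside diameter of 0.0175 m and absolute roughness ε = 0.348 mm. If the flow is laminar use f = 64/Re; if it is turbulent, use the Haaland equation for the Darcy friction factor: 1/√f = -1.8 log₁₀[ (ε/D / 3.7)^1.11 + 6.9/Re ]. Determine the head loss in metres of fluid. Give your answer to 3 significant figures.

h_f ≈ 0.0835 m

Cross-sectional area A = πD²/4 = π(0.0175)²/4 = 0.0002405 m²; mean velocity V = Q/A = 5.84e-06/0.0002405 = 0.02428 m/s.
Reynolds number Re = ρVD/μ = 1020 · 0.02428 · 0.0175 / 0.00116 = 373.6.
Re < 2300 → laminar flow, so f = 64/Re = 64/373.6 = 0.1713 (the turbulent correlation is not needed).
Darcy-Weisbach: ΔP = f(L/D)(ρV²/2) = 0.1713·(284/0.0175)·(1020·0.02428²/2) = 0.1713·1.623e+04·0.3007 = 835.8 Pa.
Head loss h_f = ΔP/(ρg) = 835.8/(1020·9.81) = 0.0835 m.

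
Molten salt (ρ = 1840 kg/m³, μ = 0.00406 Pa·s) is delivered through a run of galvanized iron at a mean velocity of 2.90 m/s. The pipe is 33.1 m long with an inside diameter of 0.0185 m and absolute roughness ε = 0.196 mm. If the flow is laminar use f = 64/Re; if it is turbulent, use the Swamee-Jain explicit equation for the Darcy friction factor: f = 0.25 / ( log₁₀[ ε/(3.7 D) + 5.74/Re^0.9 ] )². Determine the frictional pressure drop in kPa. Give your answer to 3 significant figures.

ΔP ≈ 574 kPa

Reynolds number Re = ρVD/μ = 1840 · 2.9 · 0.0185 / 0.00406 = 2.431e+04.
Re > 4000 → turbulent. Relative roughness ε/D = 0.000196/0.0185 = 0.0106. Swamee-Jain: f = 0.25/(log₁₀[0.0106/3.7 + 5.74/2.431e+04^0.9])² = 0.25/(log₁₀[0.00286 + 0.000648])² = 0.25/(-2.455)² = 0.0415.
Darcy-Weisbach: ΔP = f(L/D)(ρV²/2) = 0.0415·(33.1/0.0185)·(1840·2.9²/2) = 0.0415·1789·7737 = 5.744e+05 Pa.
ΔP = 5.744e+05 Pa = 574 kPa.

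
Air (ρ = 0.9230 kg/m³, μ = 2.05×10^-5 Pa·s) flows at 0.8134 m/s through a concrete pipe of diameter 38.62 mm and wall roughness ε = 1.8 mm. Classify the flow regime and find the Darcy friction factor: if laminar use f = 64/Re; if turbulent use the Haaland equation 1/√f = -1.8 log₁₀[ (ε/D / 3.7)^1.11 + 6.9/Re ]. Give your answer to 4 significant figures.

f ≈ 0.04525

Re = ρVD/μ = 0.923·0.8134·0.03862/2.05e-05 = 1414.
Re < 2300 → laminar, so f = 64/Re = 0.04525 (roughness is irrelevant in laminar flow).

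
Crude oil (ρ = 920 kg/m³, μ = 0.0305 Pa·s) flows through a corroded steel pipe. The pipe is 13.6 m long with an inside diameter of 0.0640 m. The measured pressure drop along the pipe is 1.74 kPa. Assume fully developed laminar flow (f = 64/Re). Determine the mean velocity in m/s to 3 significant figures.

V ≈ 0.537 m/s

For laminar flow, f = 64/Re with Re = ρVD/μ, so Darcy-Weisbach reduces to ΔP = 32μLV/D². Solving for V: V = ΔP·D²/(32μL) = 1740·(0.064)²/(32·0.0305·13.6) = 0.5369 m/s.
Check: Re = ρVD/μ = 920·0.5369·0.064/0.0305 = 1037 < 2300, so the laminar assumption holds.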